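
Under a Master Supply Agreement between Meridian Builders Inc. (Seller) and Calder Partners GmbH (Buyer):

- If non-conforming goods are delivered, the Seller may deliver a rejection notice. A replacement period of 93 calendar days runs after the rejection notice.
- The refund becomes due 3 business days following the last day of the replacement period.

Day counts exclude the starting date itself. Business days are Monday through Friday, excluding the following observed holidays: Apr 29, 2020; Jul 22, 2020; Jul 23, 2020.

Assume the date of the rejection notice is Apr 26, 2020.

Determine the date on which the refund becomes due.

Adding 93 calendar days to Apr 26, 2020 gives Jul 28, 2020, which is the last day of the replacement period.
The date on which the refund becomes due: 3 business days after Tuesday, Jul 28, 2020, skipping weekends — Jul 29, Jul 30, Jul 31 — lands on Friday, Jul 31, 2020.

Jul 31, 2020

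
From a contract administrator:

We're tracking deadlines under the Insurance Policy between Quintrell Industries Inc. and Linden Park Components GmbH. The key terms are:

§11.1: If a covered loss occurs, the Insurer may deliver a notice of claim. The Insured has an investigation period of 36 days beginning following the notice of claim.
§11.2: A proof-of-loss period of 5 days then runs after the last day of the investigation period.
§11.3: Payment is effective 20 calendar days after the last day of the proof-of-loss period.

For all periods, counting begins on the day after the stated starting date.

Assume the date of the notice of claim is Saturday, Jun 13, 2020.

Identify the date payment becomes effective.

Aug 13, 2020

The last day of the investigation period: Jun 13, 2020 + 36 days = Jul 19, 2020.
The last day of the proof-of-loss period: Jul 19, 2020 + 5 days = Jul 24, 2020.
The date payment becomes effective: 20 calendar days after Jul 24, 2020 is Aug 13, 2020.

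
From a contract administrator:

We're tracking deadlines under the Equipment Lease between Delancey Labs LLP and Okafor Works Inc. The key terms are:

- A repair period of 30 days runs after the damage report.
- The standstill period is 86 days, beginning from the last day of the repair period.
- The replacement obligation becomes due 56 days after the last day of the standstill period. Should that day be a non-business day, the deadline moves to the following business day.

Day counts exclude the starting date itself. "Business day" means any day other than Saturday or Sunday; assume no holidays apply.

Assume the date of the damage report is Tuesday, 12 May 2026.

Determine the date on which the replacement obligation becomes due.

The last day of the repair period: 12 May 2026 + 30 days = 11 June 2026.
The last day of the standstill period: 11 June 2026 + 86 days = 5 September 2026.
Adding 56 calendar days to 5 September 2026 gives 31 October 2026, which is the date on which the replacement obligation becomes due. That falls on a Saturday, so it rolls to the next business day, Monday, 2 November 2026.

2 November 2026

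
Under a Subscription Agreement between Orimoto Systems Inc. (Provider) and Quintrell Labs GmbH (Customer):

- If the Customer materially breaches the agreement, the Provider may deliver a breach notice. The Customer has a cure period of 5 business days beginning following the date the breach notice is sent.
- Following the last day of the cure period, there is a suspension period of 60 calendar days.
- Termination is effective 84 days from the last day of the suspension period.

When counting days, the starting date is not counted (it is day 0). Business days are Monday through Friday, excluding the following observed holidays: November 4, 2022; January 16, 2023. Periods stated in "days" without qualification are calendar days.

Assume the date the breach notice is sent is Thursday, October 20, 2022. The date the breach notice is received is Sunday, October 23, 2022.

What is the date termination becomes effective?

March 20, 2023

The last day of the cure period: 5 business days after Thursday, October 20, 2022, skipping weekends — Oct 21, Oct 24, Oct 25, Oct 26, Oct 27 — lands on Thursday, October 27, 2022.
Adding 60 calendar days to October 27, 2022 gives December 26, 2022, which is the last day of the suspension period.
The date termination becomes effective: 84 calendar days after December 26, 2022 is March 20, 2023.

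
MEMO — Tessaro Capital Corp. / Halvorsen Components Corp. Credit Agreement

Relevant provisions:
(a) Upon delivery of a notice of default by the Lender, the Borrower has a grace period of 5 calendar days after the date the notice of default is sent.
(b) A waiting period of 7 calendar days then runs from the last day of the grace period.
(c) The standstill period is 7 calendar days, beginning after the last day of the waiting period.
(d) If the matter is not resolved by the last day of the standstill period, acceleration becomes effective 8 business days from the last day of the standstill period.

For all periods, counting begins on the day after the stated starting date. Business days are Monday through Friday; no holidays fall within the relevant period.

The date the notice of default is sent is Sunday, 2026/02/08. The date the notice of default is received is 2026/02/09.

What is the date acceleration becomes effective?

The last day of the grace period: 2026/02/08 + 5 days = 2026/02/13.
The last day of the waiting period: 2026/02/13 + 7 days = 2026/02/20.
The last day of the standstill period: 2026/02/20 + 7 days = 2026/02/27.
The date acceleration becomes effective: counting 8 business days from Friday, 2026/02/27 (Mar 2, Mar 3, Mar 4, Mar 5, Mar 6, Mar 9, Mar 10, Mar 11, skipping weekends) reaches Wednesday, 2026/03/11.

2026/03/11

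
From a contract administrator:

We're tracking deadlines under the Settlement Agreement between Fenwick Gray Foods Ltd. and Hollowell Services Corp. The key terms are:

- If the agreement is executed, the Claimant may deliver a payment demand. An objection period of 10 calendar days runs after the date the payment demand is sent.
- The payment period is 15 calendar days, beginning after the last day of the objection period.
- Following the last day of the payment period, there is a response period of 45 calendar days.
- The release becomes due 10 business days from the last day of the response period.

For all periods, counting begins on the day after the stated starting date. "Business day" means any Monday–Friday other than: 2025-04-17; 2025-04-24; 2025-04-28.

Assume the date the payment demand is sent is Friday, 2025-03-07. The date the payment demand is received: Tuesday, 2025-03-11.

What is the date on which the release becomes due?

2025-05-30

The last day of the objection period: 2025-03-07 + 10 days = 2025-03-17.
The last day of the payment period: 2025-03-17 + 15 days = 2025-04-01.
The last day of the response period: 2025-04-01 + 45 days = 2025-05-16.
The date on which the release becomes due: counting 10 business days from Friday, 2025-05-16 (May 19, May 20, May 21, May 22, May 23, May 26, May 27, May 28, May 29, May 30, skipping weekends) reaches Friday, 2025-05-30.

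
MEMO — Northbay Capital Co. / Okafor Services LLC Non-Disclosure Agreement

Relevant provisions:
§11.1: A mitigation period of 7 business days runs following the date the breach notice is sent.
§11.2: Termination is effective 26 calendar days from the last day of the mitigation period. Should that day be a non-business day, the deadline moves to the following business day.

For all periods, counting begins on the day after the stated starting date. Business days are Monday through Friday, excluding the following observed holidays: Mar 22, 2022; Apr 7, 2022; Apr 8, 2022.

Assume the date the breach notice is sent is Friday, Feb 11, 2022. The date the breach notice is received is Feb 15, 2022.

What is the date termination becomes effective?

Mar 21, 2022

The last day of the mitigation period: 7 business days after Friday, Feb 11, 2022, skipping weekends — Feb 14, Feb 15, Feb 16, Feb 17, Feb 18, Feb 21, Feb 22 — lands on Tuesday, Feb 22, 2022.
Adding 26 calendar days to Feb 22, 2022 gives Mar 20, 2022, which is the date termination becomes effective. That falls on a Sunday, so it rolls to the next business day, Monday, Mar 21, 2022.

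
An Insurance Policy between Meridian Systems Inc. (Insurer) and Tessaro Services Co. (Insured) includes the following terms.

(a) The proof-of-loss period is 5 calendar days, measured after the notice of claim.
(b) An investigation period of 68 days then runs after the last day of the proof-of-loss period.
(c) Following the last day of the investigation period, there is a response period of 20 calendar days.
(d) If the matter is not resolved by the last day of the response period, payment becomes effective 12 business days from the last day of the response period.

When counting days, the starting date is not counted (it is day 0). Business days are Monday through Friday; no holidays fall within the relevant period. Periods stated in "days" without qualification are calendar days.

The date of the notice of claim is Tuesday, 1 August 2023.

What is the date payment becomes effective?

Adding 5 calendar days to 1 August 2023 gives 6 August 2023, which is the last day of the proof-of-loss period.
Adding 68 calendar days to 6 August 2023 gives 13 October 2023, which is the last day of the investigation period.
Adding 20 calendar days to 13 October 2023 gives 2 November 2023, which is the last day of the response period.
From Thursday, 2 November 2023, 12 business days (Nov 3, Nov 6, Nov 7, Nov 8, …, Nov 16, Nov 17, Nov 20, skipping weekends) brings us to Monday, 20 November 2023, which is the date payment becomes effective.

20 November 2023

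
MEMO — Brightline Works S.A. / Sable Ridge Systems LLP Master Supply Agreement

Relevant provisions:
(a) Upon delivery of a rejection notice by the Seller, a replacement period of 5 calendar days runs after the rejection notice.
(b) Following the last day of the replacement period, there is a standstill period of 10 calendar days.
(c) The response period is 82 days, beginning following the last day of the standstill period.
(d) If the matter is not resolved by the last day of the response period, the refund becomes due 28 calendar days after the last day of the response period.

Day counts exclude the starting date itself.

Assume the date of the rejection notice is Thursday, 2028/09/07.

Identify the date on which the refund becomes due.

2029/01/10

The last day of the replacement period: 2028/09/07 + 5 days = 2028/09/12.
Adding 10 calendar days to 2028/09/12 gives 2028/09/22, which is the last day of the standstill period.
The last day of the response period: 82 calendar days after 2028/09/22 is 2028/12/13.
The date on which the refund becomes due: 28 calendar days after 2028/12/13 is 2029/01/10.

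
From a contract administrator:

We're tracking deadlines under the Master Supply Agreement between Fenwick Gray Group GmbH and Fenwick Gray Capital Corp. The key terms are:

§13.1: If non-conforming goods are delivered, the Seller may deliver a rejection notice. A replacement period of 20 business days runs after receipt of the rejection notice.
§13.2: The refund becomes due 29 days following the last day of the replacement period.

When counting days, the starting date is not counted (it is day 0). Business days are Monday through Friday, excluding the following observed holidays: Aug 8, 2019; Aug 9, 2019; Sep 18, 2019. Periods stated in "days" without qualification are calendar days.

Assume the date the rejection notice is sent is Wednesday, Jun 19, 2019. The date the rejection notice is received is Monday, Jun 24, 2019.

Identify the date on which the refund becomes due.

Aug 20, 2019

From Monday, Jun 24, 2019, 20 business days (Jun 25, Jun 26, Jun 27, Jun 28, …, Jul 18, Jul 19, Jul 22, skipping weekends) brings us to Monday, Jul 22, 2019, which is the last day of the replacement period.
The date on which the refund becomes due: Jul 22, 2019 + 29 days = Aug 20, 2019.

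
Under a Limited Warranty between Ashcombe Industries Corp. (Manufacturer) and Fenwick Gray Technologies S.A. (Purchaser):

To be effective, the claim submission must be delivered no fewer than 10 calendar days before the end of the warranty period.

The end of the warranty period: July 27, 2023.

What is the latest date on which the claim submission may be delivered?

July 17, 2023

July 27, 2023 minus 10 days is July 17, 2023.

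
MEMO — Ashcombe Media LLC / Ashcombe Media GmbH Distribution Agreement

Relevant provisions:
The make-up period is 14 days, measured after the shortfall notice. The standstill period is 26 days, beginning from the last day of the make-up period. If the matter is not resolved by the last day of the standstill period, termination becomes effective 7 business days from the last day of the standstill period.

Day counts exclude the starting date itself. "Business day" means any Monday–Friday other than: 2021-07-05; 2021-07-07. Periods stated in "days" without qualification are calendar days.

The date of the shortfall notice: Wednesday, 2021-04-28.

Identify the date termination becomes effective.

2021-06-16

Adding 14 calendar days to 2021-04-28 gives 2021-05-12, which is the last day of the make-up period.
Adding 26 calendar days to 2021-05-12 gives 2021-06-07, which is the last day of the standstill period.
The date termination becomes effective: counting 7 business days from Monday, 2021-06-07 (Jun 8, Jun 9, Jun 10, Jun 11, Jun 14, Jun 15, Jun 16, skipping weekends) reaches Wednesday, 2021-06-16.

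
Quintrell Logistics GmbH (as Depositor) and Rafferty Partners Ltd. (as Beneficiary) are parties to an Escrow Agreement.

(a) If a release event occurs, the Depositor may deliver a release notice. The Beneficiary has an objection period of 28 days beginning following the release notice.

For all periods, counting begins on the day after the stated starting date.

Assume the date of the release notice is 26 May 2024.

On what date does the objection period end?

The last day of the objection period: 28 calendar days after 26 May 2024 is 23 June 2024.

23 June 2024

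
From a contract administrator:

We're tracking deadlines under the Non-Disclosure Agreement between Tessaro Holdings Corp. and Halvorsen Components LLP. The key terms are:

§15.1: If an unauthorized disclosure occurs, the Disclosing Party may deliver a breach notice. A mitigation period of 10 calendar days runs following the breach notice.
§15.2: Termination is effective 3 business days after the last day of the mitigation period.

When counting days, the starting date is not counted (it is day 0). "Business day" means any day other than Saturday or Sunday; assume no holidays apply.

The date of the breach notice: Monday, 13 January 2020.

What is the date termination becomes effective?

28 January 2020

Adding 10 calendar days to 13 January 2020 gives 23 January 2020, which is the last day of the mitigation period.
The date termination becomes effective: counting 3 business days from Thursday, 23 January 2020 (Jan 24, Jan 27, Jan 28, skipping weekends) reaches Tuesday, 28 January 2020.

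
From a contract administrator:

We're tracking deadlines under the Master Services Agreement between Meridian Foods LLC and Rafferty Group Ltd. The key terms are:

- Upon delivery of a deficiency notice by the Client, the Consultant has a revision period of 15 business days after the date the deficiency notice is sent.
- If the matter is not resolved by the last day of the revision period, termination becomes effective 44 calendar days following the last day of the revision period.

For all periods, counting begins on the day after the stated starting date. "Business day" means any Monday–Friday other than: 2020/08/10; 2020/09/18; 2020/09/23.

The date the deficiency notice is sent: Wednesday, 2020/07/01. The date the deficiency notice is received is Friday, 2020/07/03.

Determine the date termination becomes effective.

From Wednesday, 2020/07/01, 15 business days (Jul 2, Jul 3, Jul 6, Jul 7, …, Jul 20, Jul 21, Jul 22, skipping weekends) brings us to Wednesday, 2020/07/22, which is the last day of the revision period.
The date termination becomes effective: 2020/07/22 + 44 days = 2020/09/04.

2020/09/04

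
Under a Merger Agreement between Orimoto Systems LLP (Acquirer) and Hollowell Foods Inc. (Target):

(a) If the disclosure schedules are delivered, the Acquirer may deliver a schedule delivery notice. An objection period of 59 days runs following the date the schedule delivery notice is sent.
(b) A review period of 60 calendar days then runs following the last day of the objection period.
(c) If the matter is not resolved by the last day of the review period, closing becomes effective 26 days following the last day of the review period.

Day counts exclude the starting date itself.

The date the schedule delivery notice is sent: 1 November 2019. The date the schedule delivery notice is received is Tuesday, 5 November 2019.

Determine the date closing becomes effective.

The last day of the objection period: 1 November 2019 + 59 days = 30 December 2019.
Adding 60 calendar days to 30 December 2019 gives 28 February 2020, which is the last day of the review period.
Adding 26 calendar days to 28 February 2020 gives 25 March 2020, which is the date closing becomes effective.

25 March 2020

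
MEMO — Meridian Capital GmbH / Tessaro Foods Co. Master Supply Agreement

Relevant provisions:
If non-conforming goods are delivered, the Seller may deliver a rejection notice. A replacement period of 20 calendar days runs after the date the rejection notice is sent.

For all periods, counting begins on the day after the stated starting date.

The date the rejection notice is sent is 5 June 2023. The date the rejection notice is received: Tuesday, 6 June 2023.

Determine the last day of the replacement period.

25 June 2023

The last day of the replacement period: 5 June 2023 + 20 days = 25 June 2023.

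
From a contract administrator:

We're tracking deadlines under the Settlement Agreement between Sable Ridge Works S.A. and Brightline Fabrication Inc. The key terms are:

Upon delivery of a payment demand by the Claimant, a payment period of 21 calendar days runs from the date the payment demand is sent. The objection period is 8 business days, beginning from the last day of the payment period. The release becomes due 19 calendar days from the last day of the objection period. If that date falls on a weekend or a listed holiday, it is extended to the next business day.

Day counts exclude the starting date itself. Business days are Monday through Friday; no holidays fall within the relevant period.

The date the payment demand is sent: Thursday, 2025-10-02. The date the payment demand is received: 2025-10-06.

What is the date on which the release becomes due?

Adding 21 calendar days to 2025-10-02 gives 2025-10-23, which is the last day of the payment period.
From Thursday, 2025-10-23, 8 business days (Oct 24, Oct 27, Oct 28, Oct 29, Oct 30, Oct 31, Nov 3, Nov 4, skipping weekends) brings us to Tuesday, 2025-11-04, which is the last day of the objection period.
The date on which the release becomes due: 2025-11-04 + 19 days = 2025-11-23. That falls on a Sunday, so it rolls to the next business day, Monday, 2025-11-24.

2025-11-24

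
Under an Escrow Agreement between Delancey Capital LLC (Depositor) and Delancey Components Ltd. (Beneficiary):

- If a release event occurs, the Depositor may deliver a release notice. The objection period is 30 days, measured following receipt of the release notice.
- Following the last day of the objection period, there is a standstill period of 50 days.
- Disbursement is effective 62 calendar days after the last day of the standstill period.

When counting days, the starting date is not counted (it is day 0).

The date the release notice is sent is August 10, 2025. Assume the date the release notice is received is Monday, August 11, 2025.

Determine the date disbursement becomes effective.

Adding 30 calendar days to August 11, 2025 gives September 10, 2025, which is the last day of the objection period.
The last day of the standstill period: 50 calendar days after September 10, 2025 is October 30, 2025.
The date disbursement becomes effective: 62 calendar days after October 30, 2025 is December 31, 2025.

December 31, 2025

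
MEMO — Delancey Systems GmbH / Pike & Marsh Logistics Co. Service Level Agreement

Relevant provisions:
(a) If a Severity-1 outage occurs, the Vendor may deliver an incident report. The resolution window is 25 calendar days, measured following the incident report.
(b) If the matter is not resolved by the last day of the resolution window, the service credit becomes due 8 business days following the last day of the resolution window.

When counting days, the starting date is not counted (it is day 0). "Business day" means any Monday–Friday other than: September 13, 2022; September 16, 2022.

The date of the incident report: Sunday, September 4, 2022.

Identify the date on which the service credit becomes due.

The last day of the resolution window: 25 calendar days after September 4, 2022 is September 29, 2022.
From Thursday, September 29, 2022, 8 business days (Sep 30, Oct 3, Oct 4, Oct 5, Oct 6, Oct 7, Oct 10, Oct 11, skipping weekends) brings us to Tuesday, October 11, 2022, which is the date on which the service credit becomes due.

October 11, 2022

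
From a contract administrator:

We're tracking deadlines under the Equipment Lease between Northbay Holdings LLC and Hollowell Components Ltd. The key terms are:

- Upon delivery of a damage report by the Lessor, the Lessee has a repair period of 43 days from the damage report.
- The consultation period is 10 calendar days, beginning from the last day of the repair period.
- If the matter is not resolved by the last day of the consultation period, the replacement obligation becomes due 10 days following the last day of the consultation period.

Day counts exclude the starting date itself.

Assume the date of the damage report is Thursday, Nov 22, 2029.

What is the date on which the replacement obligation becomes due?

The last day of the repair period: 43 calendar days after Nov 22, 2029 is Jan 4, 2030.
Adding 10 calendar days to Jan 4, 2030 gives Jan 14, 2030, which is the last day of the consultation period.
The date on which the replacement obligation becomes due: Jan 14, 2030 + 10 days = Jan 24, 2030.

Jan 24, 2030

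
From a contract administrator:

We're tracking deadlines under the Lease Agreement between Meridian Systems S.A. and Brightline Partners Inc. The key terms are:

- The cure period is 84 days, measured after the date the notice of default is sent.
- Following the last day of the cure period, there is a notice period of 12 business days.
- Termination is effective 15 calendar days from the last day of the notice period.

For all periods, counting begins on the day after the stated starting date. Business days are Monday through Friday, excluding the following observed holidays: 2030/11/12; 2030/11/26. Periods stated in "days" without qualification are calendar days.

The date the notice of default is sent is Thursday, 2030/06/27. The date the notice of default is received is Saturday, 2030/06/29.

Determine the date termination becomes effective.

The last day of the cure period: 2030/06/27 + 84 days = 2030/09/19.
From Thursday, 2030/09/19, 12 business days (Sep 20, Sep 23, Sep 24, Sep 25, …, Oct 3, Oct 4, Oct 7, skipping weekends) brings us to Monday, 2030/10/07, which is the last day of the notice period.
Adding 15 calendar days to 2030/10/07 gives 2030/10/22, which is the date termination becomes effective.

2030/10/22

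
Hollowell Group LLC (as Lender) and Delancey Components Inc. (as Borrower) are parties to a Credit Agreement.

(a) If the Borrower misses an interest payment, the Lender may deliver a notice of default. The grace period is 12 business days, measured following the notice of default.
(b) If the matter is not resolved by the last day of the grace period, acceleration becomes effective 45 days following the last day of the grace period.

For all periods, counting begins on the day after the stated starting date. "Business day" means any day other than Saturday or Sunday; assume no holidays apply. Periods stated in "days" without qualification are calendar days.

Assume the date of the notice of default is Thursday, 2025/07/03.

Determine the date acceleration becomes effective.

The last day of the grace period: 12 business days after Thursday, 2025/07/03, skipping weekends — Jul 4, Jul 7, Jul 8, Jul 9, …, Jul 17, Jul 18, Jul 21 — lands on Monday, 2025/07/21.
The date acceleration becomes effective: 2025/07/21 + 45 days = 2025/09/04.

2025/09/04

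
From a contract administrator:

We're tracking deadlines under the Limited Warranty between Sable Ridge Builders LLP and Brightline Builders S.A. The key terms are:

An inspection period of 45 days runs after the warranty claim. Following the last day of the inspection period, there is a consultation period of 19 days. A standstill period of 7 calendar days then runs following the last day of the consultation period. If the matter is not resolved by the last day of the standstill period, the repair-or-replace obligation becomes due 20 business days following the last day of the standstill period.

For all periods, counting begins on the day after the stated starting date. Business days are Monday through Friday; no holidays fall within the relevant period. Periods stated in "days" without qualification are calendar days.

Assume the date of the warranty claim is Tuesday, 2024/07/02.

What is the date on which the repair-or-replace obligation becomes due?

2024/10/09

Adding 45 calendar days to 2024/07/02 gives 2024/08/16, which is the last day of the inspection period.
The last day of the consultation period: 2024/08/16 + 19 days = 2024/09/04.
Adding 7 calendar days to 2024/09/04 gives 2024/09/11, which is the last day of the standstill period.
The date on which the repair-or-replace obligation becomes due: counting 20 business days from Wednesday, 2024/09/11 (Sep 12, Sep 13, Sep 16, Sep 17, …, Oct 7, Oct 8, Oct 9, skipping weekends) reaches Wednesday, 2024/10/09.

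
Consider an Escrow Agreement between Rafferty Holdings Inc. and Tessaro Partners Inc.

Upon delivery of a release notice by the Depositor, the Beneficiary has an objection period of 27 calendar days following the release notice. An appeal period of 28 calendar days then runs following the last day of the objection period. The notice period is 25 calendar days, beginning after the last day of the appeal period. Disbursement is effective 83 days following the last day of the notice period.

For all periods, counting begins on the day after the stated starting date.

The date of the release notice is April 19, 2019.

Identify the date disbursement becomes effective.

Adding 27 calendar days to April 19, 2019 gives May 16, 2019, which is the last day of the objection period.
Adding 28 calendar days to May 16, 2019 gives June 13, 2019, which is the last day of the appeal period.
The last day of the notice period: June 13, 2019 + 25 days = July 8, 2019.
The date disbursement becomes effective: 83 calendar days after July 8, 2019 is September 29, 2019.

September 29, 2019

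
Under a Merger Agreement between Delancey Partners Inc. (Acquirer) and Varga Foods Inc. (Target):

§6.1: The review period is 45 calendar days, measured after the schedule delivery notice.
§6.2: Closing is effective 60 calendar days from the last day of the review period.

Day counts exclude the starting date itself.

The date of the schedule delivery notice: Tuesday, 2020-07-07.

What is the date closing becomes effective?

The last day of the review period: 2020-07-07 + 45 days = 2020-08-21.
Adding 60 calendar days to 2020-08-21 gives 2020-10-20, which is the date closing becomes effective.

2020-10-20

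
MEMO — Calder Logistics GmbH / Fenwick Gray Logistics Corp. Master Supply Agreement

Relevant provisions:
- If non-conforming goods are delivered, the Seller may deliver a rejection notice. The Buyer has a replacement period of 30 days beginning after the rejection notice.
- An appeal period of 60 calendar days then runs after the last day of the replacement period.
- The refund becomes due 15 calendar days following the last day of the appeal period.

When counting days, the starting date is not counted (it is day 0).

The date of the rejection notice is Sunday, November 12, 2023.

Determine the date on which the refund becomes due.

The last day of the replacement period: November 12, 2023 + 30 days = December 12, 2023.
Adding 60 calendar days to December 12, 2023 gives February 10, 2024, which is the last day of the appeal period.
Adding 15 calendar days to February 10, 2024 gives February 25, 2024, which is the date on which the refund becomes due.

February 25, 2024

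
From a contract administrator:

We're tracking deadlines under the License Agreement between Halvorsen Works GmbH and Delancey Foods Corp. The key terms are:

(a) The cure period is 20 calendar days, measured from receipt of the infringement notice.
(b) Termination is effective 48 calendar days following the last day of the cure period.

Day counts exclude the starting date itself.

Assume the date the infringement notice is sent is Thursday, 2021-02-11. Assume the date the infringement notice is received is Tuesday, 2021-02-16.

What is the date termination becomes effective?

Adding 20 calendar days to 2021-02-16 gives 2021-03-08, which is the last day of the cure period.
Adding 48 calendar days to 2021-03-08 gives 2021-04-25, which is the date termination becomes effective.

2021-04-25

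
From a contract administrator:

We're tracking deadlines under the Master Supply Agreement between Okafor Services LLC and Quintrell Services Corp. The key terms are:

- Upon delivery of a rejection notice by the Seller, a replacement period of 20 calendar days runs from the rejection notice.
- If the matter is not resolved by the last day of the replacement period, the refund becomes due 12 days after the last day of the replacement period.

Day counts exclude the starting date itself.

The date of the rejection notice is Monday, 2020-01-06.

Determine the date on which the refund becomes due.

The last day of the replacement period: 20 calendar days after 2020-01-06 is 2020-01-26.
Adding 12 calendar days to 2020-01-26 gives 2020-02-07, which is the date on which the refund becomes due.

2020-02-07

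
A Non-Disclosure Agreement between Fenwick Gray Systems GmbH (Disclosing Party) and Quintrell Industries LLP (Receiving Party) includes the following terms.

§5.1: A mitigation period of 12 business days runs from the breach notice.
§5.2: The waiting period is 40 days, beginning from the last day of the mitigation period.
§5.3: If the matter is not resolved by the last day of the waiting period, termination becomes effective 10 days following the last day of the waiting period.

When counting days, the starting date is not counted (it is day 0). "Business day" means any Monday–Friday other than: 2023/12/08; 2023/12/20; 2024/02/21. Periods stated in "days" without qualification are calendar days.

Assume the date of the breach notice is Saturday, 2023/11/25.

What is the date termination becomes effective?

2024/02/01

The last day of the mitigation period: counting 12 business days from Saturday, 2023/11/25 (Nov 27, Nov 28, Nov 29, Nov 30, …, Dec 11, Dec 12, Dec 13, skipping weekends and the listed holiday on Dec 8) reaches Wednesday, 2023/12/13.
The last day of the waiting period: 40 calendar days after 2023/12/13 is 2024/01/22.
The date termination becomes effective: 10 calendar days after 2024/01/22 is 2024/02/01.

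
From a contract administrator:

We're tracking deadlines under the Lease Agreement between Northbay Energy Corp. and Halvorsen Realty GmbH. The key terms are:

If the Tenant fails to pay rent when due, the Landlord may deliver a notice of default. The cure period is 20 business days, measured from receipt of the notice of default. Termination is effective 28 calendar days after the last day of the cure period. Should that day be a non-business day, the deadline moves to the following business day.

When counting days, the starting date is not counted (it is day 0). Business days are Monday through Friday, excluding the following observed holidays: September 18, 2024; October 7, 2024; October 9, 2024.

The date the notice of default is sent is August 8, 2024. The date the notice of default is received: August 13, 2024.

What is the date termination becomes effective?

October 8, 2024

From Tuesday, August 13, 2024, 20 business days (Aug 14, Aug 15, Aug 16, Aug 19, …, Sep 6, Sep 9, Sep 10, skipping weekends) brings us to Tuesday, September 10, 2024, which is the last day of the cure period.
The date termination becomes effective: 28 calendar days after September 10, 2024 is October 8, 2024. October 8, 2024 is a Tuesday and is not a listed holiday, so no roll-forward applies.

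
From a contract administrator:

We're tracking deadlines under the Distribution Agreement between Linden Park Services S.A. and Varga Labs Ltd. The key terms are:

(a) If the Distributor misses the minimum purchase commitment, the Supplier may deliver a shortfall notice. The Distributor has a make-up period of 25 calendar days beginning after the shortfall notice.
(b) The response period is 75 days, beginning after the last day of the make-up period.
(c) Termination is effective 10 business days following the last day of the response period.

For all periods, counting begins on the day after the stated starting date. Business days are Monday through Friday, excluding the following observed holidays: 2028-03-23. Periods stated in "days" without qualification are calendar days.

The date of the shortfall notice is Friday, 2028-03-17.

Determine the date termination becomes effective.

Adding 25 calendar days to 2028-03-17 gives 2028-04-11, which is the last day of the make-up period.
Adding 75 calendar days to 2028-04-11 gives 2028-06-25, which is the last day of the response period.
From Sunday, 2028-06-25, 10 business days (Jun 26, Jun 27, Jun 28, Jun 29, Jun 30, Jul 3, Jul 4, Jul 5, Jul 6, Jul 7, skipping weekends) brings us to Friday, 2028-07-07, which is the date termination becomes effective.

2028-07-07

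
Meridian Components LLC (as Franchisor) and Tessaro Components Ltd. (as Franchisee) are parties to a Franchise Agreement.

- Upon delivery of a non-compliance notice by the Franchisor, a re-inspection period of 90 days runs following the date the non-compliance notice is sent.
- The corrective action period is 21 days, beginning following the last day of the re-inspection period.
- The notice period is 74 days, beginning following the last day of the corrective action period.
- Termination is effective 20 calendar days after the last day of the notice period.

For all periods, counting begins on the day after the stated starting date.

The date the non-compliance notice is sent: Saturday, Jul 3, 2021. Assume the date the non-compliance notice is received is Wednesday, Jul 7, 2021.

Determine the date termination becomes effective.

The last day of the re-inspection period: 90 calendar days after Jul 3, 2021 is Oct 1, 2021.
The last day of the corrective action period: 21 calendar days after Oct 1, 2021 is Oct 22, 2021.
Adding 74 calendar days to Oct 22, 2021 gives Jan 4, 2022, which is the last day of the notice period.
The date termination becomes effective: Jan 4, 2022 + 20 days = Jan 24, 2022.

Jan 24, 2022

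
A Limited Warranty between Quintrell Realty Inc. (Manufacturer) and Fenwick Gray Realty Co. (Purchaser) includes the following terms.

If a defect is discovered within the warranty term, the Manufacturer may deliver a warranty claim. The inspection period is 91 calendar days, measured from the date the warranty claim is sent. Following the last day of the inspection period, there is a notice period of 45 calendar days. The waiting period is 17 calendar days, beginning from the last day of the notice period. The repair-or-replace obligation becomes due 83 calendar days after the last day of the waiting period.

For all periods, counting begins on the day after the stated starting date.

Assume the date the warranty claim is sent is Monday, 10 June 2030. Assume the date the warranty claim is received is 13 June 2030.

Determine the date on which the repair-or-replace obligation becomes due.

The last day of the inspection period: 10 June 2030 + 91 days = 9 September 2030.
The last day of the notice period: 9 September 2030 + 45 days = 24 October 2030.
The last day of the waiting period: 17 calendar days after 24 October 2030 is 10 November 2030.
The date on which the repair-or-replace obligation becomes due: 10 November 2030 + 83 days = 1 February 2031.

1 February 2031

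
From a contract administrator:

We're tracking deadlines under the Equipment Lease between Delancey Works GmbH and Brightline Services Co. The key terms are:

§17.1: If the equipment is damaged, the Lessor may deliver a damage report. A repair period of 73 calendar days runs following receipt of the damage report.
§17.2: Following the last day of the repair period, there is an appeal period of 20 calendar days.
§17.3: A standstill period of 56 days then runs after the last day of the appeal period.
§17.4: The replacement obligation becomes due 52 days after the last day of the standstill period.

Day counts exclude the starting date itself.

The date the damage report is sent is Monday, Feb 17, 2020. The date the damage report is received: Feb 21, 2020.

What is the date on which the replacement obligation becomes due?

The last day of the repair period: 73 calendar days after Feb 21, 2020 is May 4, 2020.
Adding 20 calendar days to May 4, 2020 gives May 24, 2020, which is the last day of the appeal period.
Adding 56 calendar days to May 24, 2020 gives Jul 19, 2020, which is the last day of the standstill period.
The date on which the replacement obligation becomes due: Jul 19, 2020 + 52 days = Sep 9, 2020.

Sep 9, 2020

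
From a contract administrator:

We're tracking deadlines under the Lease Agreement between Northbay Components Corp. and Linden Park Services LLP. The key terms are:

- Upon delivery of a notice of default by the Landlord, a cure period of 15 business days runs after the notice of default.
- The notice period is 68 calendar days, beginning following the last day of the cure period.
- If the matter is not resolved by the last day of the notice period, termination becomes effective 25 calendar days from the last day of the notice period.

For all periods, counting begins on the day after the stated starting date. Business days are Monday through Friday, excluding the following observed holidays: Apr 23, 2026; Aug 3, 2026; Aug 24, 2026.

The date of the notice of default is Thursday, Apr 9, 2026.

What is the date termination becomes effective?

Aug 2, 2026

From Thursday, Apr 9, 2026, 15 business days (Apr 10, Apr 13, Apr 14, Apr 15, …, Apr 29, Apr 30, May 1, skipping weekends and the listed holiday on Apr 23) brings us to Friday, May 1, 2026, which is the last day of the cure period.
The last day of the notice period: 68 calendar days after May 1, 2026 is Jul 8, 2026.
Adding 25 calendar days to Jul 8, 2026 gives Aug 2, 2026, which is the date termination becomes effective.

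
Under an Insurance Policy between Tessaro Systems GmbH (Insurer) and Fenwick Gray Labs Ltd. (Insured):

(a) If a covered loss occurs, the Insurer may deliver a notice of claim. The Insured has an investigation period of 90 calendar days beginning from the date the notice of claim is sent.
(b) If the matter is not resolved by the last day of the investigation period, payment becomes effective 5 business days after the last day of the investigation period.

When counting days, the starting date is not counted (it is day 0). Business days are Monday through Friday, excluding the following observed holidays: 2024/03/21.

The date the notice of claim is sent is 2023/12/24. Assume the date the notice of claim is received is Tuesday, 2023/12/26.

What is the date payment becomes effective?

2024/03/29

The last day of the investigation period: 2023/12/24 + 90 days = 2024/03/23.
The date payment becomes effective: counting 5 business days from Saturday, 2024/03/23 (Mar 25, Mar 26, Mar 27, Mar 28, Mar 29, skipping weekends) reaches Friday, 2024/03/29.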